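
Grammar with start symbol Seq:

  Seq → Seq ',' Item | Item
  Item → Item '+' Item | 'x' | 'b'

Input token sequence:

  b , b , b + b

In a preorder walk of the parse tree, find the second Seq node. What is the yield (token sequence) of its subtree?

b , b

[Seq [Seq [Seq [Item b]] , [Item b]] , [Item [Item b] + [Item b]]]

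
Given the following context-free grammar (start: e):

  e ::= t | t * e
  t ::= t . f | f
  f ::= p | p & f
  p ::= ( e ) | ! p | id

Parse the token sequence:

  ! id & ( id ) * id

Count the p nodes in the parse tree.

[e [t [f [p ! [p id]] & [f [p ( [e [t [f [p id]]]] )]]]] * [e [t [f [p id]]]]]

5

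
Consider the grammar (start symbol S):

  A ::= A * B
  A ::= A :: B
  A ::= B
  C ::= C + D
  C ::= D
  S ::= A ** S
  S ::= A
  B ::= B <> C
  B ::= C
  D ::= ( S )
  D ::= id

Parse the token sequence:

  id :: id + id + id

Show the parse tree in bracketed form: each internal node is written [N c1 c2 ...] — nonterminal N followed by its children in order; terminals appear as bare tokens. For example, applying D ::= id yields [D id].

[S [A [A [B [C [D id]]]] :: [B [C [C [C [D id]] + [D id]] + [D id]]]]]

S
A
A :: B
B :: B
C :: B
D :: B
id :: B
id :: C
id :: C + D
id :: C + D + D
id :: D + D + D
id :: id + D + D
id :: id + id + D
id :: id + id + id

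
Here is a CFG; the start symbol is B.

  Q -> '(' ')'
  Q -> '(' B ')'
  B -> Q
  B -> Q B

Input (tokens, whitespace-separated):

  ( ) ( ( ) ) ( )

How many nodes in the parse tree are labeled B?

4

[B [Q ( )] [B [Q ( [B [Q ( )]] )] [B [Q ( )]]]]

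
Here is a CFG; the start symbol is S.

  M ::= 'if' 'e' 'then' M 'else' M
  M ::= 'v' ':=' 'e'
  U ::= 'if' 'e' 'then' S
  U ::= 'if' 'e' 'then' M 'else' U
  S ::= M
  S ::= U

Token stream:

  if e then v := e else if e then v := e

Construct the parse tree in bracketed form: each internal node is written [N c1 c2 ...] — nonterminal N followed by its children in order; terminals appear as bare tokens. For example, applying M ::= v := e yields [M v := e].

[S [U if e then [M v := e] else [U if e then [S [M v := e]]]]]

S
U
if e then M else U
if e then v := e else U
if e then v := e else if e then S
if e then v := e else if e then M
if e then v := e else if e then v := e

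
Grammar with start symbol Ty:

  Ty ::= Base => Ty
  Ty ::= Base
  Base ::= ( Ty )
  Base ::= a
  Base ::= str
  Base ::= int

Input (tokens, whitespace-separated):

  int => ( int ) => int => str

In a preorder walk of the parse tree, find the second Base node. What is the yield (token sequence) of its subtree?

[Ty [Base int] => [Ty [Base ( [Ty [Base int]] )] => [Ty [Base int] => [Ty [Base str]]]]]

( int )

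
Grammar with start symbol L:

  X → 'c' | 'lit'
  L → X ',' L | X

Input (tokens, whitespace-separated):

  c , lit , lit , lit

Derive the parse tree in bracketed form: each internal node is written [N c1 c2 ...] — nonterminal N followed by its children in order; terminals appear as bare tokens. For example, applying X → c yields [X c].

L
X , L
c , L
c , X , L
c , lit , L
c , lit , X , L
c , lit , lit , L
c , lit , lit , X
c , lit , lit , lit

[L [X c] , [L [X lit] , [L [X lit] , [L [X lit]]]]]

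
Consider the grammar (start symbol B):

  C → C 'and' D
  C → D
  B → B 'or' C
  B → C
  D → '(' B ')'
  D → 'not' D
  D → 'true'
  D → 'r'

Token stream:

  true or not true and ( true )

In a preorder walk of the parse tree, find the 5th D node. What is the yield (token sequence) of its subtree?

[B [B [C [D true]]] or [C [C [D not [D true]]] and [D ( [B [C [D true]]] )]]]

true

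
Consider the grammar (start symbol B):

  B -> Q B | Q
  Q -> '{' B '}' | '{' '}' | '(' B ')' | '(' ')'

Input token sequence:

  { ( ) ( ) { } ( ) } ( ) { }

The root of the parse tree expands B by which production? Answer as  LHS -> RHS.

[B [Q { [B [Q ( )] [B [Q ( )] [B [Q { }] [B [Q ( )]]]]] }] [B [Q ( )] [B [Q { }]]]]

B -> Q B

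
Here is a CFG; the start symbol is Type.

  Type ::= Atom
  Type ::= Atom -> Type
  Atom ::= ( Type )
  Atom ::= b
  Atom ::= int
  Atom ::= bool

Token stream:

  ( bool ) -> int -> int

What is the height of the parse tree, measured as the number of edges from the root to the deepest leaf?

4

[Type [Atom ( [Type [Atom bool]] )] -> [Type [Atom int] -> [Type [Atom int]]]]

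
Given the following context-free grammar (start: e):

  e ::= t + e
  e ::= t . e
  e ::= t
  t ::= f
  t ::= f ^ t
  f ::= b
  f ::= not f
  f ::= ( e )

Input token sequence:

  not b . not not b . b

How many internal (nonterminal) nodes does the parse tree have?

12

[e [t [f not [f b]]] . [e [t [f not [f not [f b]]]] . [e [t [f b]]]]]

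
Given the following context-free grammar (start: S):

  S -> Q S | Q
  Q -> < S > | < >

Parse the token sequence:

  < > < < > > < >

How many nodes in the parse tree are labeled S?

4

[S [Q < >] [S [Q < [S [Q < >]] >] [S [Q < >]]]]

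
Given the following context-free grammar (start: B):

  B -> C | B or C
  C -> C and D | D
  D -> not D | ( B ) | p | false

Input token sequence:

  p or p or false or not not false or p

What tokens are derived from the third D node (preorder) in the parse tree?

false

[B [B [B [B [B [C [D p]]] or [C [D p]]] or [C [D false]]] or [C [D not [D not [D false]]]]] or [C [D p]]]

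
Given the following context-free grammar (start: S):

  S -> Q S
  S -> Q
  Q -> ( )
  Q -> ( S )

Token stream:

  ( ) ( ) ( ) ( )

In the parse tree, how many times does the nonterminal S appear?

4

[S [Q ( )] [S [Q ( )] [S [Q ( )] [S [Q ( )]]]]]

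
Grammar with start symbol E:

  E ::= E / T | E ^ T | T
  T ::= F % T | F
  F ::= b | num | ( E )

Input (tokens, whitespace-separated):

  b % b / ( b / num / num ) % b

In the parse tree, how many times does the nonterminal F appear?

[E [E [T [F b] % [T [F b]]]] / [T [F ( [E [E [E [T [F b]]] / [T [F num]]] / [T [F num]]] )] % [T [F b]]]]

7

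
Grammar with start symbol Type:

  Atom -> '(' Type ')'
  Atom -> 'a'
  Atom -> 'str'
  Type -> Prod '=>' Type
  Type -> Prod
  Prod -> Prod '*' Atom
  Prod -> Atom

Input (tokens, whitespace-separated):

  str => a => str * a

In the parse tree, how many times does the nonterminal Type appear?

[Type [Prod [Atom str]] => [Type [Prod [Atom a]] => [Type [Prod [Prod [Atom str]] * [Atom a]]]]]

3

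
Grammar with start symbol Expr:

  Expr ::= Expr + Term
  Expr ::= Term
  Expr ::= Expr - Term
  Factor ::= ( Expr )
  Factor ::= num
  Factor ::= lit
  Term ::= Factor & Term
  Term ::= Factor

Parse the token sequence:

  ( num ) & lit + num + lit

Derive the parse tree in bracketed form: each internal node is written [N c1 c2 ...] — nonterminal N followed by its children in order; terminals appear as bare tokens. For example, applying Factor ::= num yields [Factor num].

Expr
Expr + Term
Expr + Term + Term
Term + Term + Term
Factor & Term + Term + Term
( Expr ) & Term + Term + Term
( Term ) & Term + Term + Term
( Factor ) & Term + Term + Term
( num ) & Term + Term + Term
( num ) & Factor + Term + Term
( num ) & lit + Term + Term
( num ) & lit + Factor + Term
( num ) & lit + num + Term
( num ) & lit + num + Factor
( num ) & lit + num + lit

[Expr [Expr [Expr [Term [Factor ( [Expr [Term [Factor num]]] )] & [Term [Factor lit]]]] + [Term [Factor num]]] + [Term [Factor lit]]]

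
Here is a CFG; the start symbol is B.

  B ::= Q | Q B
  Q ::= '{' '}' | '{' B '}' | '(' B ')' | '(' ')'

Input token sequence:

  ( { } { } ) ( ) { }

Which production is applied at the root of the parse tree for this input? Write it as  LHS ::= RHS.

B ::= Q B

[B [Q ( [B [Q { }] [B [Q { }]]] )] [B [Q ( )] [B [Q { }]]]]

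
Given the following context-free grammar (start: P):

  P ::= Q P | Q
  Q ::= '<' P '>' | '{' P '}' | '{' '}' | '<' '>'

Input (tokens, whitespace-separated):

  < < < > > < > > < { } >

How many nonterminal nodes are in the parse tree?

[P [Q < [P [Q < [P [Q < >]] >] [P [Q < >]]] >] [P [Q < [P [Q { }]] >]]]

12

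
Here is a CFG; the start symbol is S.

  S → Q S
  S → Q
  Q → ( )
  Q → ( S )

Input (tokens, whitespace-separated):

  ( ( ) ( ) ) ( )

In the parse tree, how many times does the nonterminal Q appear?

4

[S [Q ( [S [Q ( )] [S [Q ( )]]] )] [S [Q ( )]]]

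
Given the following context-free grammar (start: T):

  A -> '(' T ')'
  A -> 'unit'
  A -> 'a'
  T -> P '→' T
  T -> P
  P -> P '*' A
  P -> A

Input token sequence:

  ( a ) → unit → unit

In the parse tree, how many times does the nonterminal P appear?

4

[T [P [A ( [T [P [A a]]] )]] → [T [P [A unit]] → [T [P [A unit]]]]]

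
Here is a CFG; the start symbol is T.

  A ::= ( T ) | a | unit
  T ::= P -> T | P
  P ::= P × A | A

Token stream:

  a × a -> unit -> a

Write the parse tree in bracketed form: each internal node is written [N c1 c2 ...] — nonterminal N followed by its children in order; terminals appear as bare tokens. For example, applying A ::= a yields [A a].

T
P -> T
P × A -> T
A × A -> T
a × A -> T
a × a -> T
a × a -> P -> T
a × a -> A -> T
a × a -> unit -> T
a × a -> unit -> P
a × a -> unit -> A
a × a -> unit -> a

[T [P [P [A a]] × [A a]] -> [T [P [A unit]] -> [T [P [A a]]]]]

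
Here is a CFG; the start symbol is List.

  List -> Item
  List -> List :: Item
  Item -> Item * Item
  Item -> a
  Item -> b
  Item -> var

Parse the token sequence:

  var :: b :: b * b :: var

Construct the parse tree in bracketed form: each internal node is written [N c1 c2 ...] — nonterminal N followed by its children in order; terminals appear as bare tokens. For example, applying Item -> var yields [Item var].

List
List :: Item
List :: Item :: Item
List :: Item :: Item :: Item
Item :: Item :: Item :: Item
var :: Item :: Item :: Item
var :: b :: Item :: Item
var :: b :: Item * Item :: Item
var :: b :: b * Item :: Item
var :: b :: b * b :: Item
var :: b :: b * b :: var

[List [List [List [List [Item var]] :: [Item b]] :: [Item [Item b] * [Item b]]] :: [Item var]]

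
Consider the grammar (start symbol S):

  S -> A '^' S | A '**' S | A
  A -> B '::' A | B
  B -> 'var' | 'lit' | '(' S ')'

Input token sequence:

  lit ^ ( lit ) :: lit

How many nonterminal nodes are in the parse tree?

11

[S [A [B lit]] ^ [S [A [B ( [S [A [B lit]]] )] :: [A [B lit]]]]]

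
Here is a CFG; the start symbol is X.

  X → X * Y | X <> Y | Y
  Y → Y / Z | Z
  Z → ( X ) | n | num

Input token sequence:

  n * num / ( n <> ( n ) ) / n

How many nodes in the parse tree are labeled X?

[X [X [Y [Z n]]] * [Y [Y [Y [Z num]] / [Z ( [X [X [Y [Z n]]] <> [Y [Z ( [X [Y [Z n]]] )]]] )]] / [Z n]]]

5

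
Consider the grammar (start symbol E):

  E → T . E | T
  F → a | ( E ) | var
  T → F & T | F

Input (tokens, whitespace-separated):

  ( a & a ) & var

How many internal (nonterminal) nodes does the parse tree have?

[E [T [F ( [E [T [F a] & [T [F a]]]] )] & [T [F var]]]]

10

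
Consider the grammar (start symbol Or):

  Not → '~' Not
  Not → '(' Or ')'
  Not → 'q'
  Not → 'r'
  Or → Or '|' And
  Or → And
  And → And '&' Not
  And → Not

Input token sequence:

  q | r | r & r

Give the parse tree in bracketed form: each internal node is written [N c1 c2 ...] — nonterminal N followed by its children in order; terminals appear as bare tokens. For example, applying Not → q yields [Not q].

[Or [Or [Or [And [Not q]]] | [And [Not r]]] | [And [And [Not r]] & [Not r]]]

Or
Or | And
Or | And | And
And | And | And
Not | And | And
q | And | And
q | Not | And
q | r | And
q | r | And & Not
q | r | Not & Not
q | r | r & Not
q | r | r & r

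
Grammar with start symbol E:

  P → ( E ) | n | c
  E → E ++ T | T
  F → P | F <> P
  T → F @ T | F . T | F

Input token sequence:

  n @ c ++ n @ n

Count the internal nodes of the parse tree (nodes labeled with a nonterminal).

14

[E [E [T [F [P n]] @ [T [F [P c]]]]] ++ [T [F [P n]] @ [T [F [P n]]]]]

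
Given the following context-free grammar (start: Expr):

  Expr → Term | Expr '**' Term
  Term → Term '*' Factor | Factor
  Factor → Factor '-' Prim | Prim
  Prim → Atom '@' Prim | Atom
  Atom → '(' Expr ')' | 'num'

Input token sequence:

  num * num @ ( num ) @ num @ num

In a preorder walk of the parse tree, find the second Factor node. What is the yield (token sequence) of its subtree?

[Expr [Term [Term [Factor [Prim [Atom num]]]] * [Factor [Prim [Atom num] @ [Prim [Atom ( [Expr [Term [Factor [Prim [Atom num]]]]] )] @ [Prim [Atom num] @ [Prim [Atom num]]]]]]]]

num @ ( num ) @ num @ num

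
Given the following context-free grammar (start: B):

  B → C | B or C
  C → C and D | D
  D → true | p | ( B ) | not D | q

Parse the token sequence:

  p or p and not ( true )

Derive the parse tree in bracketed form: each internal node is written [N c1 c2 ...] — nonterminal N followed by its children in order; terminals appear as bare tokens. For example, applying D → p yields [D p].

[B [B [C [D p]]] or [C [C [D p]] and [D not [D ( [B [C [D true]]] )]]]]

B
B or C
C or C
D or C
p or C
p or C and D
p or D and D
p or p and D
p or p and not D
p or p and not ( B )
p or p and not ( C )
p or p and not ( D )
p or p and not ( true )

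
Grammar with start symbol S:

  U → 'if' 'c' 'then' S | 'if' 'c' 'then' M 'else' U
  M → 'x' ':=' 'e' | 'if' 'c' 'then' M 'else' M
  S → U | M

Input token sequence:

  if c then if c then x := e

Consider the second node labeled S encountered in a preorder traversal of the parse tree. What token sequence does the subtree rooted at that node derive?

if c then x := e

[S [U if c then [S [U if c then [S [M x := e]]]]]]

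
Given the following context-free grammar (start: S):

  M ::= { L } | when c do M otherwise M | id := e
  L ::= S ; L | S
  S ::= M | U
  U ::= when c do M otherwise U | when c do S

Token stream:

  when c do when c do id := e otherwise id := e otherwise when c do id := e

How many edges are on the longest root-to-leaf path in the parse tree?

5

[S [U when c do [M when c do [M id := e] otherwise [M id := e]] otherwise [U when c do [S [M id := e]]]]]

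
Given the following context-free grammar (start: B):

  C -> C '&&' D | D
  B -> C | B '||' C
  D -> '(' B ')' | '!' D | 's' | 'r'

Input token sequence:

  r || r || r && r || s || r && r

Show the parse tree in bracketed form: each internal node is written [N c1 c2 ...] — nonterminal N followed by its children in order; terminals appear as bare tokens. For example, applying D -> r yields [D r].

B
B || C
B || C || C
B || C || C || C
B || C || C || C || C
C || C || C || C || C
D || C || C || C || C
r || C || C || C || C
r || D || C || C || C
r || r || C || C || C
r || r || C && D || C || C
r || r || D && D || C || C
r || r || r && D || C || C
r || r || r && r || C || C
r || r || r && r || D || C
r || r || r && r || s || C
r || r || r && r || s || C && D
r || r || r && r || s || D && D
r || r || r && r || s || r && D
r || r || r && r || s || r && r

[B [B [B [B [B [C [D r]]] || [C [D r]]] || [C [C [D r]] && [D r]]] || [C [D s]]] || [C [C [D r]] && [D r]]]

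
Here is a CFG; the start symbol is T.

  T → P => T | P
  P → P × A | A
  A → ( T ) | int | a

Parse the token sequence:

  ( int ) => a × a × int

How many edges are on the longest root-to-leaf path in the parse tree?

[T [P [A ( [T [P [A int]]] )]] => [T [P [P [P [A a]] × [A a]] × [A int]]]]

6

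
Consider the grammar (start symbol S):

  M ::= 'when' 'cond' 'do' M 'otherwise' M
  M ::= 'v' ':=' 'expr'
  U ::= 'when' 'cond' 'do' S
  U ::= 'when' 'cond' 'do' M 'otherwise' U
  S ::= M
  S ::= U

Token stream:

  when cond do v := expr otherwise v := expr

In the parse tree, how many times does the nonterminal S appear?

[S [M when cond do [M v := expr] otherwise [M v := expr]]]

1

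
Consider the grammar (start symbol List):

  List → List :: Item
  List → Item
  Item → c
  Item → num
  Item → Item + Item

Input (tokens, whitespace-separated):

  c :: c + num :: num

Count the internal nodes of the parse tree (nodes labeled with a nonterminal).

8

[List [List [List [Item c]] :: [Item [Item c] + [Item num]]] :: [Item num]]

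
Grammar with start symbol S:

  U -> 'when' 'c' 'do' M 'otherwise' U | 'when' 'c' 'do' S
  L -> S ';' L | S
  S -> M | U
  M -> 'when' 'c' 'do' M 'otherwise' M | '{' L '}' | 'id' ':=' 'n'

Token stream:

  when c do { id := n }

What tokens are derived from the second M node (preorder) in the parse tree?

id := n

[S [U when c do [S [M { [L [S [M id := n]]] }]]]]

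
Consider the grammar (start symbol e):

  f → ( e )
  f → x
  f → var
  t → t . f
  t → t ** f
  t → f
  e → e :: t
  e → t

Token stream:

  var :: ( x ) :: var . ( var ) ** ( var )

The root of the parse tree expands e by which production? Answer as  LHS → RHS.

e → e :: t

[e [e [e [t [f var]]] :: [t [f ( [e [t [f x]]] )]]] :: [t [t [t [f var]] . [f ( [e [t [f var]]] )]] ** [f ( [e [t [f var]]] )]]]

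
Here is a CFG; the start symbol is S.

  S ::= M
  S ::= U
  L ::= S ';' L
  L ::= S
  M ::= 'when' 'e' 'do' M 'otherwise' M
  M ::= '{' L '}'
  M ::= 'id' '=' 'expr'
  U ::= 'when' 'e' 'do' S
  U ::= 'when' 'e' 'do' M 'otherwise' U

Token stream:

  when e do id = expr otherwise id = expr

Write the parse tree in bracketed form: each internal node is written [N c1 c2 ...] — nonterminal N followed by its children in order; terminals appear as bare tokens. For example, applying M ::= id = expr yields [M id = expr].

[S [M when e do [M id = expr] otherwise [M id = expr]]]

S
M
when e do M otherwise M
when e do id = expr otherwise M
when e do id = expr otherwise id = expr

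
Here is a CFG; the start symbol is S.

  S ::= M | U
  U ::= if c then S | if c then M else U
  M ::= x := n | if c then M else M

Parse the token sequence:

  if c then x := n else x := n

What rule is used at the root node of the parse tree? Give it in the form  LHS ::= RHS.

S ::= M

[S [M if c then [M x := n] else [M x := n]]]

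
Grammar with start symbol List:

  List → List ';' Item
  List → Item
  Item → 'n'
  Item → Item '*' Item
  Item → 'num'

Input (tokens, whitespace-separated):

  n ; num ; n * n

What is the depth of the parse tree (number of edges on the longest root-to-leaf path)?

[List [List [List [Item n]] ; [Item num]] ; [Item [Item n] * [Item n]]]

4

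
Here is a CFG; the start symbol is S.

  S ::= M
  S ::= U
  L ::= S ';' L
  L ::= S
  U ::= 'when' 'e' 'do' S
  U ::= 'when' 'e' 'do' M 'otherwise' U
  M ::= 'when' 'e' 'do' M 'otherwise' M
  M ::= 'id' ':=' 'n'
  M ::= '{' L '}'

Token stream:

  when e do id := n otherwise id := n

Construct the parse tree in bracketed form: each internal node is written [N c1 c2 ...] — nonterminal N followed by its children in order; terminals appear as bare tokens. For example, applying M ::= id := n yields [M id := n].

[S [M when e do [M id := n] otherwise [M id := n]]]

S
M
when e do M otherwise M
when e do id := n otherwise M
when e do id := n otherwise id := n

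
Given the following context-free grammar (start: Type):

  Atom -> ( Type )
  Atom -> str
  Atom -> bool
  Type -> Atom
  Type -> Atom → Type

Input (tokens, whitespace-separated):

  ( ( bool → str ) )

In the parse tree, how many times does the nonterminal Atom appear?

[Type [Atom ( [Type [Atom ( [Type [Atom bool] → [Type [Atom str]]] )]] )]]

4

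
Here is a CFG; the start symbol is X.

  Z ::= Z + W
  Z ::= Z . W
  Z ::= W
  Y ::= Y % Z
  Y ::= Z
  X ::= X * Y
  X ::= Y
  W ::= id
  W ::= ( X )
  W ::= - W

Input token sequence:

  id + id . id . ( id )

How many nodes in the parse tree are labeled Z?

[X [Y [Z [Z [Z [Z [W id]] + [W id]] . [W id]] . [W ( [X [Y [Z [W id]]]] )]]]]

5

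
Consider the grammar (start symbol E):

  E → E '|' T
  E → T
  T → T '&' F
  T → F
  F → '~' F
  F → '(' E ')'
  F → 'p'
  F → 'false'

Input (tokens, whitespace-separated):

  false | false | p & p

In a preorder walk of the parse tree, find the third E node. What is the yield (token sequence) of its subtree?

[E [E [E [T [F false]]] | [T [F false]]] | [T [T [F p]] & [F p]]]

false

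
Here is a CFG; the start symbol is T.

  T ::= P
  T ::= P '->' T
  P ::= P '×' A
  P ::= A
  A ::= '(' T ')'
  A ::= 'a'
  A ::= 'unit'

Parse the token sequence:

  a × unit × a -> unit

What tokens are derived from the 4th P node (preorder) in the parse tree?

unit

[T [P [P [P [A a]] × [A unit]] × [A a]] -> [T [P [A unit]]]]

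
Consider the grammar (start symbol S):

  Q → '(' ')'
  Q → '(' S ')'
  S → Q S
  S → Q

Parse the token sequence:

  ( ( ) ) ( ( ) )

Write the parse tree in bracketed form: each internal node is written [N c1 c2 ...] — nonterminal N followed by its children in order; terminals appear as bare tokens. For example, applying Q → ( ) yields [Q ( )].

[S [Q ( [S [Q ( )]] )] [S [Q ( [S [Q ( )]] )]]]

S
Q S
( S ) S
( Q ) S
( ( ) ) S
( ( ) ) Q
( ( ) ) ( S )
( ( ) ) ( Q )
( ( ) ) ( ( ) )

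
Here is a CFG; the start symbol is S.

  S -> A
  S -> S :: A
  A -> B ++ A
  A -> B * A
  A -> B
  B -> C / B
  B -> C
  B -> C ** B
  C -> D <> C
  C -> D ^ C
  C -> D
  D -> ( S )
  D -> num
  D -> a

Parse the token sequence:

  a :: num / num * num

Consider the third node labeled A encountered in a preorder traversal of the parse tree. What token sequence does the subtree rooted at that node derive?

[S [S [A [B [C [D a]]]]] :: [A [B [C [D num]] / [B [C [D num]]]] * [A [B [C [D num]]]]]]

num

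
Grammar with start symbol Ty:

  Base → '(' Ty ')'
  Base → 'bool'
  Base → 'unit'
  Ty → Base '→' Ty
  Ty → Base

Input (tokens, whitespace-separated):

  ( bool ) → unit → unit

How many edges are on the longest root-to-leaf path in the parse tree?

4

[Ty [Base ( [Ty [Base bool]] )] → [Ty [Base unit] → [Ty [Base unit]]]]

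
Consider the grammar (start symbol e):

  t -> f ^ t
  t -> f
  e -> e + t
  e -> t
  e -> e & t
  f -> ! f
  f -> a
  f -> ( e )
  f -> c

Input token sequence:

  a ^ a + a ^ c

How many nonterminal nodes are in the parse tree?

10

[e [e [t [f a] ^ [t [f a]]]] + [t [f a] ^ [t [f c]]]]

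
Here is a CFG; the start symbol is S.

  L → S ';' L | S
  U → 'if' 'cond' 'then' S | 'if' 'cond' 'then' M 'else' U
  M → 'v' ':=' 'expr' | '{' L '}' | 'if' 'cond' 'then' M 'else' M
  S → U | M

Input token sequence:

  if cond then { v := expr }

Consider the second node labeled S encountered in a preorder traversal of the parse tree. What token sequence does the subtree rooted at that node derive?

[S [U if cond then [S [M { [L [S [M v := expr]]] }]]]]

{ v := expr }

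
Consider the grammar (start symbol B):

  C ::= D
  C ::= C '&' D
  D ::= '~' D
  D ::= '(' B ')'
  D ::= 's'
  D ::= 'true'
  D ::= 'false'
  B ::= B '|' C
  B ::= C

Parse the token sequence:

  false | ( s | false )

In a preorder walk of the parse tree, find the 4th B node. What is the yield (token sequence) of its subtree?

[B [B [C [D false]]] | [C [D ( [B [B [C [D s]]] | [C [D false]]] )]]]

s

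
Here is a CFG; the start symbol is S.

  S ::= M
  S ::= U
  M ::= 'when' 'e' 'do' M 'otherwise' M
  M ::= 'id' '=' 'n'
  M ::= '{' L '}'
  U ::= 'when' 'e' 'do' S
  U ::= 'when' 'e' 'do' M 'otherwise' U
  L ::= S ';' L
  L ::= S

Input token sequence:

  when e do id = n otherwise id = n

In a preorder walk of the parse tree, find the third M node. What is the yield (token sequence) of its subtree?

[S [M when e do [M id = n] otherwise [M id = n]]]

id = n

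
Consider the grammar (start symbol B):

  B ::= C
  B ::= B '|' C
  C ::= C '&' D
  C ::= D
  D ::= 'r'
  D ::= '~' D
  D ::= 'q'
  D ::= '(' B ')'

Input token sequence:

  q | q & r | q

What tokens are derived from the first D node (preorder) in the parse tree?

[B [B [B [C [D q]]] | [C [C [D q]] & [D r]]] | [C [D q]]]

q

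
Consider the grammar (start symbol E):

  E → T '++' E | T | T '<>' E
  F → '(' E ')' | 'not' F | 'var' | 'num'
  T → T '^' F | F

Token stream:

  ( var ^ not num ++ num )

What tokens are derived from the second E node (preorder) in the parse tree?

[E [T [F ( [E [T [T [F var]] ^ [F not [F num]]] ++ [E [T [F num]]]] )]]]

var ^ not num ++ num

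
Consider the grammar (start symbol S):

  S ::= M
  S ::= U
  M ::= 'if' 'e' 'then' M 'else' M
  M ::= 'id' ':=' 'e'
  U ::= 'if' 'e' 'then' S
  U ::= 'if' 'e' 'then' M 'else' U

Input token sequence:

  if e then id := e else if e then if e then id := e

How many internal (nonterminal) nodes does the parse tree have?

8

[S [U if e then [M id := e] else [U if e then [S [U if e then [S [M id := e]]]]]]]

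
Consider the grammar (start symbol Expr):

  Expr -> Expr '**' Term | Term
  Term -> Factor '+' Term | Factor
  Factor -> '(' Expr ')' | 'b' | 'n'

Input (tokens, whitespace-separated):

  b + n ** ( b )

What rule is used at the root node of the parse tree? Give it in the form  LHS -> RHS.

Expr -> Expr '**' Term

[Expr [Expr [Term [Factor b] + [Term [Factor n]]]] ** [Term [Factor ( [Expr [Term [Factor b]]] )]]]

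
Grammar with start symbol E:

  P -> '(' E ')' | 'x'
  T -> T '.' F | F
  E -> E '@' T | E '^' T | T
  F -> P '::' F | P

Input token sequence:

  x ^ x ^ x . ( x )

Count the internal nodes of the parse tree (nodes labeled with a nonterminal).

19

[E [E [E [T [F [P x]]]] ^ [T [F [P x]]]] ^ [T [T [F [P x]]] . [F [P ( [E [T [F [P x]]]] )]]]]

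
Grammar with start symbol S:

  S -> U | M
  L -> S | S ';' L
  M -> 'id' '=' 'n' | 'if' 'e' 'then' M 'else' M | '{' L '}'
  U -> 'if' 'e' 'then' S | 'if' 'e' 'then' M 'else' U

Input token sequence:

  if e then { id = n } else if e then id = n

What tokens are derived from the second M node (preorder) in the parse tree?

[S [U if e then [M { [L [S [M id = n]]] }] else [U if e then [S [M id = n]]]]]

id = n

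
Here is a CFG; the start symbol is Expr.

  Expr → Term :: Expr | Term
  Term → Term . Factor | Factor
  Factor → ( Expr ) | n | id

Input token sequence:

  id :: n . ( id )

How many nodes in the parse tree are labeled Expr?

3

[Expr [Term [Factor id]] :: [Expr [Term [Term [Factor n]] . [Factor ( [Expr [Term [Factor id]]] )]]]]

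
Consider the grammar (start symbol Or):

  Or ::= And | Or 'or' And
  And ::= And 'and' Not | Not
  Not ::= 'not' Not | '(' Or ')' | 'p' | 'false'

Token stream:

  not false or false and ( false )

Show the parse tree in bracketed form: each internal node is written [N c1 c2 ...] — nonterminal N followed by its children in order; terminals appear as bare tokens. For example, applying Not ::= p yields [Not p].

Or
Or or And
And or And
Not or And
not Not or And
not false or And
not false or And and Not
not false or Not and Not
not false or false and Not
not false or false and ( Or )
not false or false and ( And )
not false or false and ( Not )
not false or false and ( false )

[Or [Or [And [Not not [Not false]]]] or [And [And [Not false]] and [Not ( [Or [And [Not false]]] )]]]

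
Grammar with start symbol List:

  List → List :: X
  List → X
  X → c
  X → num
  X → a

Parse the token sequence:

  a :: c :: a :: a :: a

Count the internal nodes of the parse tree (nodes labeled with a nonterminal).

[List [List [List [List [List [X a]] :: [X c]] :: [X a]] :: [X a]] :: [X a]]

10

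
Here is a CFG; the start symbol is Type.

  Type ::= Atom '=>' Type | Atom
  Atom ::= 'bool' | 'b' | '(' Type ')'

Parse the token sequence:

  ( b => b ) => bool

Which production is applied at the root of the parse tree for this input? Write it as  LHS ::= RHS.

[Type [Atom ( [Type [Atom b] => [Type [Atom b]]] )] => [Type [Atom bool]]]

Type ::= Atom '=>' Type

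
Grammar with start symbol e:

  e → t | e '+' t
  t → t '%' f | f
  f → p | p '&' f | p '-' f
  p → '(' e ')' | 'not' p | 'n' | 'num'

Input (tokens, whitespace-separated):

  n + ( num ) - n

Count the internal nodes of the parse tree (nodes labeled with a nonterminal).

14

[e [e [t [f [p n]]]] + [t [f [p ( [e [t [f [p num]]]] )] - [f [p n]]]]]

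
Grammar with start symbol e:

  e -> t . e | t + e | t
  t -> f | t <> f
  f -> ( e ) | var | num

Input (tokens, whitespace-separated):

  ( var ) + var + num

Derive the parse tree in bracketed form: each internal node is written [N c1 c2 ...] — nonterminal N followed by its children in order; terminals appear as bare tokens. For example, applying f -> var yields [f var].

e
t + e
f + e
( e ) + e
( t ) + e
( f ) + e
( var ) + e
( var ) + t + e
( var ) + f + e
( var ) + var + e
( var ) + var + t
( var ) + var + f
( var ) + var + num

[e [t [f ( [e [t [f var]]] )]] + [e [t [f var]] + [e [t [f num]]]]]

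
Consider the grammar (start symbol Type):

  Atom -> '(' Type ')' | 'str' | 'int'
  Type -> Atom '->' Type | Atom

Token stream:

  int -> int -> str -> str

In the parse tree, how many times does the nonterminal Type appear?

[Type [Atom int] -> [Type [Atom int] -> [Type [Atom str] -> [Type [Atom str]]]]]

4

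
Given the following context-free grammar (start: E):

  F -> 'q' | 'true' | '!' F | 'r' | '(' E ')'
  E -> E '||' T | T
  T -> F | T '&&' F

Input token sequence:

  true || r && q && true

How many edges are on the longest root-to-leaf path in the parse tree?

[E [E [T [F true]]] || [T [T [T [F r]] && [F q]] && [F true]]]

5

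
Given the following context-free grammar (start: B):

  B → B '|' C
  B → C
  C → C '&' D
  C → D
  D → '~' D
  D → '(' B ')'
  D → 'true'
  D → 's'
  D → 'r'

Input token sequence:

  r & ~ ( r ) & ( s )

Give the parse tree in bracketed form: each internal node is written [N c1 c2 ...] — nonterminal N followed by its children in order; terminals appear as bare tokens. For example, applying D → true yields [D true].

[B [C [C [C [D r]] & [D ~ [D ( [B [C [D r]]] )]]] & [D ( [B [C [D s]]] )]]]

B
C
C & D
C & D & D
D & D & D
r & D & D
r & ~ D & D
r & ~ ( B ) & D
r & ~ ( C ) & D
r & ~ ( D ) & D
r & ~ ( r ) & D
r & ~ ( r ) & ( B )
r & ~ ( r ) & ( C )
r & ~ ( r ) & ( D )
r & ~ ( r ) & ( s )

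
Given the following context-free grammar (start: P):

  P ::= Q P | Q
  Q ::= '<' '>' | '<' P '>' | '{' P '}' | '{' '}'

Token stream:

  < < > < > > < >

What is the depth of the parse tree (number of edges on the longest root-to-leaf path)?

[P [Q < [P [Q < >] [P [Q < >]]] >] [P [Q < >]]]

5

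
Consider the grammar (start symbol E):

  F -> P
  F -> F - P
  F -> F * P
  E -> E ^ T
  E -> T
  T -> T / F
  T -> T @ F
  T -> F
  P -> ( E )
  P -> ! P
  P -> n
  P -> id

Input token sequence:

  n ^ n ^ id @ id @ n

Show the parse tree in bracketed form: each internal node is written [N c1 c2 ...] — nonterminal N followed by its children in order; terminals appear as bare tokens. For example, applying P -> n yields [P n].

E
E ^ T
E ^ T ^ T
T ^ T ^ T
F ^ T ^ T
P ^ T ^ T
n ^ T ^ T
n ^ F ^ T
n ^ P ^ T
n ^ n ^ T
n ^ n ^ T @ F
n ^ n ^ T @ F @ F
n ^ n ^ F @ F @ F
n ^ n ^ P @ F @ F
n ^ n ^ id @ F @ F
n ^ n ^ id @ P @ F
n ^ n ^ id @ id @ F
n ^ n ^ id @ id @ P
n ^ n ^ id @ id @ n

[E [E [E [T [F [P n]]]] ^ [T [F [P n]]]] ^ [T [T [T [F [P id]]] @ [F [P id]]] @ [F [P n]]]]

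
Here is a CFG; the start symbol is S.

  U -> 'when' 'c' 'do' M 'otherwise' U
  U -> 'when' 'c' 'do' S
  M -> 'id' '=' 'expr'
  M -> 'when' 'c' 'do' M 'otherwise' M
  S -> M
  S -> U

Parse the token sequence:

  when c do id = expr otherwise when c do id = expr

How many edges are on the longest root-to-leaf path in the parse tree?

5

[S [U when c do [M id = expr] otherwise [U when c do [S [M id = expr]]]]]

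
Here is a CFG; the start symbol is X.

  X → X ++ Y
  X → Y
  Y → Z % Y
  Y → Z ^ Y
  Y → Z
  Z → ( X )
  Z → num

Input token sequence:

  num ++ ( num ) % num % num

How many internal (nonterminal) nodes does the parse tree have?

13

[X [X [Y [Z num]]] ++ [Y [Z ( [X [Y [Z num]]] )] % [Y [Z num] % [Y [Z num]]]]]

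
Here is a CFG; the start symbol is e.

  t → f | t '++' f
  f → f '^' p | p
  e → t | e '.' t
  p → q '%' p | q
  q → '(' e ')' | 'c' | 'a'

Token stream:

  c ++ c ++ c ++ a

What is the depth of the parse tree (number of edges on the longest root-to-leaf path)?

[e [t [t [t [t [f [p [q c]]]] ++ [f [p [q c]]]] ++ [f [p [q c]]]] ++ [f [p [q a]]]]]

8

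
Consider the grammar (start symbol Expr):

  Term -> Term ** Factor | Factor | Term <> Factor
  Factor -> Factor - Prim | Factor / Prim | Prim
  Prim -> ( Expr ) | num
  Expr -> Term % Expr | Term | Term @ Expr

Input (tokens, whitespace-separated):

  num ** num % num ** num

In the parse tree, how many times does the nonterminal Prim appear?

4

[Expr [Term [Term [Factor [Prim num]]] ** [Factor [Prim num]]] % [Expr [Term [Term [Factor [Prim num]]] ** [Factor [Prim num]]]]]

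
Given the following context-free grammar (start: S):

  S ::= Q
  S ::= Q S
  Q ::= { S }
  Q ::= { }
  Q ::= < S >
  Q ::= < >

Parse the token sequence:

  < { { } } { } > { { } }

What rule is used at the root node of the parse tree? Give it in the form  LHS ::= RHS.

[S [Q < [S [Q { [S [Q { }]] }] [S [Q { }]]] >] [S [Q { [S [Q { }]] }]]]

S ::= Q S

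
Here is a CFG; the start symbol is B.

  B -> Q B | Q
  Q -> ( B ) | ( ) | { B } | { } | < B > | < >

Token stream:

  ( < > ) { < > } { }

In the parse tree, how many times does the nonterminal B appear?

5

[B [Q ( [B [Q < >]] )] [B [Q { [B [Q < >]] }] [B [Q { }]]]]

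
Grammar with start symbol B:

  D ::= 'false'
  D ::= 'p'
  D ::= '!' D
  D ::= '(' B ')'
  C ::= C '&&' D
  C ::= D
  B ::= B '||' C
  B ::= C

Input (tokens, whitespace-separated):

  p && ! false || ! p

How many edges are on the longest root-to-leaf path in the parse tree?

5

[B [B [C [C [D p]] && [D ! [D false]]]] || [C [D ! [D p]]]]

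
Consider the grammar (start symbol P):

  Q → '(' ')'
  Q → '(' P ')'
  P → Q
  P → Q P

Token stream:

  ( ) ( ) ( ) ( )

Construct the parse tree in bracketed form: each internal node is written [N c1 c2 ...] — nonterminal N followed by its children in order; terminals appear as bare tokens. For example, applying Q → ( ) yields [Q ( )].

P
Q P
( ) P
( ) Q P
( ) ( ) P
( ) ( ) Q P
( ) ( ) ( ) P
( ) ( ) ( ) Q
( ) ( ) ( ) ( )

[P [Q ( )] [P [Q ( )] [P [Q ( )] [P [Q ( )]]]]]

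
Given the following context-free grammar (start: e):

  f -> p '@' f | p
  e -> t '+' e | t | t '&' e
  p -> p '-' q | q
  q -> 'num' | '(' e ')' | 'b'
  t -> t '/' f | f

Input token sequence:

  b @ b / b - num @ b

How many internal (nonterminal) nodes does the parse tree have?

17

[e [t [t [f [p [q b]] @ [f [p [q b]]]]] / [f [p [p [q b]] - [q num]] @ [f [p [q b]]]]]]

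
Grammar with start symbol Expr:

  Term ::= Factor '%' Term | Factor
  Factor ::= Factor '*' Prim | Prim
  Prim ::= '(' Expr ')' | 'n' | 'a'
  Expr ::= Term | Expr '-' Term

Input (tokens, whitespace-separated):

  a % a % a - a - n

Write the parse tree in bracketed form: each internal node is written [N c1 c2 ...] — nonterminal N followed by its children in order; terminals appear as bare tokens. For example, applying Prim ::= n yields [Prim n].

[Expr [Expr [Expr [Term [Factor [Prim a]] % [Term [Factor [Prim a]] % [Term [Factor [Prim a]]]]]] - [Term [Factor [Prim a]]]] - [Term [Factor [Prim n]]]]

Expr
Expr - Term
Expr - Term - Term
Term - Term - Term
Factor % Term - Term - Term
Prim % Term - Term - Term
a % Term - Term - Term
a % Factor % Term - Term - Term
a % Prim % Term - Term - Term
a % a % Term - Term - Term
a % a % Factor - Term - Term
a % a % Prim - Term - Term
a % a % a - Term - Term
a % a % a - Factor - Term
a % a % a - Prim - Term
a % a % a - a - Term
a % a % a - a - Factor
a % a % a - a - Prim
a % a % a - a - n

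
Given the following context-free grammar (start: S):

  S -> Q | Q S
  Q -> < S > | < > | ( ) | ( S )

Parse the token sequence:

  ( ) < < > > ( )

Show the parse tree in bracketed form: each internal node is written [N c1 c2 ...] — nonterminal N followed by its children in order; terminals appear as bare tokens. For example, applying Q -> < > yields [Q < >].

S
Q S
( ) S
( ) Q S
( ) < S > S
( ) < Q > S
( ) < < > > S
( ) < < > > Q
( ) < < > > ( )

[S [Q ( )] [S [Q < [S [Q < >]] >] [S [Q ( )]]]]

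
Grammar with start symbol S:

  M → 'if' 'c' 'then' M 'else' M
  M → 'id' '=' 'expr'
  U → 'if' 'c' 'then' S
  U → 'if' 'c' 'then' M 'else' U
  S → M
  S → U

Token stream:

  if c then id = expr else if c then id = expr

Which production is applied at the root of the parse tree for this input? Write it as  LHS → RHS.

S → U

[S [U if c then [M id = expr] else [U if c then [S [M id = expr]]]]]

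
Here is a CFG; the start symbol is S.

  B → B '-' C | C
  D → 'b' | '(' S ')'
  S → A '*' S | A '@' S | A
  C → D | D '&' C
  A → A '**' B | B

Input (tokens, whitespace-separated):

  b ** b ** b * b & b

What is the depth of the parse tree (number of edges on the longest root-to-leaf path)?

7

[S [A [A [A [B [C [D b]]]] ** [B [C [D b]]]] ** [B [C [D b]]]] * [S [A [B [C [D b] & [C [D b]]]]]]]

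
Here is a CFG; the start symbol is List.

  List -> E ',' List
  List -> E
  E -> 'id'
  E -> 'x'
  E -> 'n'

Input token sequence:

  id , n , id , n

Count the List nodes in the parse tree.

[List [E id] , [List [E n] , [List [E id] , [List [E n]]]]]

4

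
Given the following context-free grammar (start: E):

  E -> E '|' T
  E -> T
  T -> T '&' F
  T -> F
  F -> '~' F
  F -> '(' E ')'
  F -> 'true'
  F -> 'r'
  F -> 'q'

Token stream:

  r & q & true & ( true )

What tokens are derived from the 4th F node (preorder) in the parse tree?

[E [T [T [T [T [F r]] & [F q]] & [F true]] & [F ( [E [T [F true]]] )]]]

( true )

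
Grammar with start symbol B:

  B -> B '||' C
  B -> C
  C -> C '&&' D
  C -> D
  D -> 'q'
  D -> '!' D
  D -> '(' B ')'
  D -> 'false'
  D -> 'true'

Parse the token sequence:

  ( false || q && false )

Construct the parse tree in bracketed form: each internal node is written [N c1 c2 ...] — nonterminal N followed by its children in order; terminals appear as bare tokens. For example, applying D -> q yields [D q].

[B [C [D ( [B [B [C [D false]]] || [C [C [D q]] && [D false]]] )]]]

B
C
D
( B )
( B || C )
( C || C )
( D || C )
( false || C )
( false || C && D )
( false || D && D )
( false || q && D )
( false || q && false )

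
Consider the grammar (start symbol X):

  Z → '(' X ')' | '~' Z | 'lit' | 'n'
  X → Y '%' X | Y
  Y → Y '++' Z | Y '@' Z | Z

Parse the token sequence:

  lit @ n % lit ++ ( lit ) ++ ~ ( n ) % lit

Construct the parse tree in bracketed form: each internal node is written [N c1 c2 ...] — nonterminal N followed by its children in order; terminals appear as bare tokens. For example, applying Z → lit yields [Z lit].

[X [Y [Y [Z lit]] @ [Z n]] % [X [Y [Y [Y [Z lit]] ++ [Z ( [X [Y [Z lit]]] )]] ++ [Z ~ [Z ( [X [Y [Z n]]] )]]] % [X [Y [Z lit]]]]]

X
Y % X
Y @ Z % X
Z @ Z % X
lit @ Z % X
lit @ n % X
lit @ n % Y % X
lit @ n % Y ++ Z % X
lit @ n % Y ++ Z ++ Z % X
lit @ n % Z ++ Z ++ Z % X
lit @ n % lit ++ Z ++ Z % X
lit @ n % lit ++ ( X ) ++ Z % X
lit @ n % lit ++ ( Y ) ++ Z % X
lit @ n % lit ++ ( Z ) ++ Z % X
lit @ n % lit ++ ( lit ) ++ Z % X
lit @ n % lit ++ ( lit ) ++ ~ Z % X
lit @ n % lit ++ ( lit ) ++ ~ ( X ) % X
lit @ n % lit ++ ( lit ) ++ ~ ( Y ) % X
lit @ n % lit ++ ( lit ) ++ ~ ( Z ) % X
lit @ n % lit ++ ( lit ) ++ ~ ( n ) % X
lit @ n % lit ++ ( lit ) ++ ~ ( n ) % Y
lit @ n % lit ++ ( lit ) ++ ~ ( n ) % Z
lit @ n % lit ++ ( lit ) ++ ~ ( n ) % lit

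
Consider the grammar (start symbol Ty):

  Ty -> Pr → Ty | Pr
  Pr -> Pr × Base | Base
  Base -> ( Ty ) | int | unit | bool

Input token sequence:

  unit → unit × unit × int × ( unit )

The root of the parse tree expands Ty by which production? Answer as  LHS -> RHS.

[Ty [Pr [Base unit]] → [Ty [Pr [Pr [Pr [Pr [Base unit]] × [Base unit]] × [Base int]] × [Base ( [Ty [Pr [Base unit]]] )]]]]

Ty -> Pr → Ty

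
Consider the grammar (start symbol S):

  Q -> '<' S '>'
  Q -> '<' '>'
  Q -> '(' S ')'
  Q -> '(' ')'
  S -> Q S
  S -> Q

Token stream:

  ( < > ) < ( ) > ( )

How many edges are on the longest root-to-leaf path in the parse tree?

[S [Q ( [S [Q < >]] )] [S [Q < [S [Q ( )]] >] [S [Q ( )]]]]

5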